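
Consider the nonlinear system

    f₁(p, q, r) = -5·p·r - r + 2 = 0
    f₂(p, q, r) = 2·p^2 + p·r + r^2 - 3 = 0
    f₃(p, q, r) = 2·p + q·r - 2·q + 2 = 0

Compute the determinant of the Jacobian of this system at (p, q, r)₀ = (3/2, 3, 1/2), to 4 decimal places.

73.5000

J = [[-5·r, 0, -5·p - 1], [4·p + r, 0, p + 2·r], [2, r - 2, q]].
At the point, J = [[-2.5000, 0.0000, -8.5000], [6.5000, 0.0000, 2.5000], [2.0000, -1.5000, 3.0000]].
det J = 73.5000.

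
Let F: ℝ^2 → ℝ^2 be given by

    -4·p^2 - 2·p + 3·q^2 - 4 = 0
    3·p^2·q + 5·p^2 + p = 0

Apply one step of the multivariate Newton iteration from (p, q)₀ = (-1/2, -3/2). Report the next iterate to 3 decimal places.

(-0.281, -1.146)

At (-1/2, -3/2): F = (2.750, -0.375).
Jacobian J = [[-8·p - 2, 6·q], [6·p·q + 10·p + 1, 3·p^2]].
At the point, J = [[2.000, -9.000], [0.500, 0.750]] (det J = 6.000).
Solving J·Δ = −F gives Δ = (0.219, 0.354).
Then the next iterate is (p, q)₁ = (-0.281, -1.146).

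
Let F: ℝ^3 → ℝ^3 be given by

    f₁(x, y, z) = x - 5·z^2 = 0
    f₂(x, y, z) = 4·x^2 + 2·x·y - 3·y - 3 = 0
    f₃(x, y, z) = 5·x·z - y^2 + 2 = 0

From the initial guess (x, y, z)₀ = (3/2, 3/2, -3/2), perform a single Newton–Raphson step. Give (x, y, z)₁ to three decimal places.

(1.100, 0.358, -0.823)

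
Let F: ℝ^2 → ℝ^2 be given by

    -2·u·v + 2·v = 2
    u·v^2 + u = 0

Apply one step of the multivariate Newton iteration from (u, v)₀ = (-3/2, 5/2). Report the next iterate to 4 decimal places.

At (-3/2, 5/2): F = (10.5000, -10.8750).
Jacobian J = [[-2·v, -2·u + 2], [v^2 + 1, 2·u·v]].
At the point, J = [[-5.0000, 5.0000], [7.2500, -7.5000]] (det J = 1.2500).
Solving J·Δ = −F gives Δ = (19.5000, 17.4000).
Then the next iterate is (u, v)₁ = (18.0000, 19.9000).

(18.0000, 19.9000)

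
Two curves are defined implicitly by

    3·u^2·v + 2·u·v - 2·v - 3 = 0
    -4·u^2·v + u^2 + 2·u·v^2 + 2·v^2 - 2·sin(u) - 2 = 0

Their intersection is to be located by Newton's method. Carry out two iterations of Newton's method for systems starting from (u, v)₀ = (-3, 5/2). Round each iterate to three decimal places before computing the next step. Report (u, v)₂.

(-2.442, 0.353)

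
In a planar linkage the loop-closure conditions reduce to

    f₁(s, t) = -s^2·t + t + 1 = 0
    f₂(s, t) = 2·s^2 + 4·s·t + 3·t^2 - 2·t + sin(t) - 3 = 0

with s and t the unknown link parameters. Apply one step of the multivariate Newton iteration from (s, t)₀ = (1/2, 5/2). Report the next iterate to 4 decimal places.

(1.1334, 0.7781)

At (1/2, 5/2): F = (2.8750, 16.848472).
Jacobian J = [[-2·s·t, -s^2 + 1], [4·s + 4·t, 4·s + 6·t + cos(t) - 2]].
At the point, J = [[-2.5000, 0.7500], [12.0000, 14.198856]] (det J = -44.497141).
Solving J·Δ = −F gives Δ = (0.6334, -1.7219).
Then the next iterate is (s, t)₁ = (1.1334, 0.7781).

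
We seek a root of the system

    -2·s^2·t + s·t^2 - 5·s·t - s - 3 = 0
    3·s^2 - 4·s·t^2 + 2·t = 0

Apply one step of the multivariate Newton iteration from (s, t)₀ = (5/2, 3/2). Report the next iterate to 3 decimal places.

(1.024, 1.157)

At (5/2, 3/2): F = (-37.375, -0.750).
Jacobian J = [[-4·s·t + t^2 - 5·t - 1, -2·s^2 + 2·s·t - 5·s], [6·s - 4·t^2, -8·s·t + 2]].
At the point, J = [[-21.250, -17.500], [6.000, -28.000]] (det J = 700.000).
Solving J·Δ = −F gives Δ = (-1.476, -0.343).
Then the next iterate is (s, t)₁ = (1.024, 1.157).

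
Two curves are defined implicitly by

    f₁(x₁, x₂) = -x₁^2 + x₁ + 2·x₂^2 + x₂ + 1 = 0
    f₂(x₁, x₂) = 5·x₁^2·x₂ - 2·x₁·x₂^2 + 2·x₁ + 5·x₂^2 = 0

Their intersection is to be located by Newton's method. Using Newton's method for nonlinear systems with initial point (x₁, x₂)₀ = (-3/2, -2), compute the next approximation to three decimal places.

(-1.242, -1.388)

At (-3/2, -2): F = (3.250, 6.500).
Jacobian J = [[-2·x₁ + 1, 4·x₂ + 1], [10·x₁·x₂ - 2·x₂^2 + 2, 5·x₁^2 - 4·x₁·x₂ + 10·x₂]].
At the point, J = [[4.000, -7.000], [24.000, -20.750]] (det J = 85.000).
Solving J·Δ = −F gives Δ = (0.258, 0.612).
Then the next iterate is (x₁, x₂)₁ = (-1.242, -1.388).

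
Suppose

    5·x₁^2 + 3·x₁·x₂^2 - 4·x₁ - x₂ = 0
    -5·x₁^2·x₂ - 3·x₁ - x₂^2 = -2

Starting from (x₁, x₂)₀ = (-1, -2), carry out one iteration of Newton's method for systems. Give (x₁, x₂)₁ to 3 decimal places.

(-0.529, -1.824)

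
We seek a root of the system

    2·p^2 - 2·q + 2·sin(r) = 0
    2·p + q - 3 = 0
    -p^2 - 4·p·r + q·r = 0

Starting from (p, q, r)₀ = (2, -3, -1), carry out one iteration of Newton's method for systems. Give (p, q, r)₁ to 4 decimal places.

(1.2778, 0.4444, -0.6768)

At (2, -3, -1): F = (12.317058, -2.0000, 7.0000).
Jacobian J = [[4·p, -2, 2·cos(r)], [2, 1, 0], [-2·p - 4·r, r, -4·p + q]].
At the point, J = [[8.0000, -2.0000, 1.080605], [2.0000, 1.0000, 0.0000], [0.0000, -1.0000, -11.0000]] (det J = -134.161209).
Solving J·Δ = −F gives Δ = (-0.7222, 3.4444, 0.3232).
Then the next iterate is (p, q, r)₁ = (1.2778, 0.4444, -0.6768).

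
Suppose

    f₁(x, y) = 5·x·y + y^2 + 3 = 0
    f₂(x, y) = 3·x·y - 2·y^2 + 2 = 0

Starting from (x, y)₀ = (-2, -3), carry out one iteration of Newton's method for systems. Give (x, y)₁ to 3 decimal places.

At (-2, -3): F = (42.000, 2.000).
Jacobian J = [[5·y, 5·x + 2·y], [3·y, 3·x - 4·y]].
At the point, J = [[-15.000, -16.000], [-9.000, 6.000]] (det J = -234.000).
Solving J·Δ = −F gives Δ = (1.214, 1.487).
Then the next iterate is (x, y)₁ = (-0.786, -1.513).

(-0.786, -1.513)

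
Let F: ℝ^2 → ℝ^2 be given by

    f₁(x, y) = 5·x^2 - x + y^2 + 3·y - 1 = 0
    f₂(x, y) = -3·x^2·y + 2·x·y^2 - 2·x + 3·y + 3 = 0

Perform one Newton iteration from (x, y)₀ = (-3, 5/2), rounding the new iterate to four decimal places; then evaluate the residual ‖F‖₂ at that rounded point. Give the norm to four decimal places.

At (-3, 5/2): F = (60.7500, -88.5000).
Jacobian J = [[10·x - 1, 2·y + 3], [-6·x·y + 2·y^2 - 2, -3·x^2 + 4·x·y + 3]].
At the point, J = [[-31.0000, 8.0000], [55.5000, -54.0000]] (det J = 1230.0000).
Solving J·Δ = −F gives Δ = (2.0915, 0.5107).
Then the next iterate is (x, y)₁ = (-0.9085, 3.0107).
Re-evaluating at (-0.9085, 3.0107): F = (22.131776, -10.075604), so ‖F‖₂ = 24.3173.

24.3173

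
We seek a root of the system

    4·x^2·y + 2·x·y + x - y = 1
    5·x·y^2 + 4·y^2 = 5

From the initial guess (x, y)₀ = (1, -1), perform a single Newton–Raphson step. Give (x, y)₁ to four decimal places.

At (1, -1): F = (-5.0000, 4.0000).
Jacobian J = [[8·x·y + 2·y + 1, 4·x^2 + 2·x - 1], [5·y^2, 10·x·y + 8·y]].
At the point, J = [[-9.0000, 5.0000], [5.0000, -18.0000]] (det J = 137.0000).
Solving J·Δ = −F gives Δ = (-0.5109, 0.0803).
Then the next iterate is (x, y)₁ = (0.4891, -0.9197).

(0.4891, -0.9197)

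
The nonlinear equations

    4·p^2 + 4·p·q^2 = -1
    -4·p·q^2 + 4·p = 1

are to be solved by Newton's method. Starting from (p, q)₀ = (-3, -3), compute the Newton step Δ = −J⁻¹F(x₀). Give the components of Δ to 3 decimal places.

At (-3, -3): F = (-71.000, 95.000).
Jacobian J = [[8·p + 4·q^2, 8·p·q], [-4·q^2 + 4, -8·p·q]].
At the point, J = [[12.000, 72.000], [-32.000, -72.000]] (det J = 1440.000).
Solving J·Δ = −F gives Δ = (1.200, 0.786).

(1.200, 0.786)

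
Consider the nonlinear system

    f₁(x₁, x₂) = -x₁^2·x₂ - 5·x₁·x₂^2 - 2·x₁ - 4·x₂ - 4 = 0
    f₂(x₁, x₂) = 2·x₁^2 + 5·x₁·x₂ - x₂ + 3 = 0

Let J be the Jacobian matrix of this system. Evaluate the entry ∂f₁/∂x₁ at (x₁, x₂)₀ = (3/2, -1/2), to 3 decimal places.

∂f₁/∂x₁ = -2·x₁·x₂ - 5·x₂^2 - 2.
At (3/2, -1/2) this is -1.750.

-1.750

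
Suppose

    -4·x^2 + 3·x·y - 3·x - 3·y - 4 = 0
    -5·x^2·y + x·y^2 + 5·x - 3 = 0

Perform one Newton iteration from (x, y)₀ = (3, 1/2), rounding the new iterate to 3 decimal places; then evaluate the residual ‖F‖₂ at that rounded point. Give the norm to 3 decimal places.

13.438

At (3, 1/2): F = (-46.000, -9.750).
Jacobian J = [[-8·x + 3·y - 3, 3·x - 3], [-10·x·y + y^2 + 5, -5·x^2 + 2·x·y]].
At the point, J = [[-25.500, 6.000], [-9.750, -42.000]] (det J = 1129.500).
Solving J·Δ = −F gives Δ = (-1.762, 0.177).
Then the next iterate is (x, y)₁ = (1.238, 0.677).
Re-evaluating at (1.238, 0.677): F = (-13.36120, -1.43059), so ‖F‖₂ = 13.438.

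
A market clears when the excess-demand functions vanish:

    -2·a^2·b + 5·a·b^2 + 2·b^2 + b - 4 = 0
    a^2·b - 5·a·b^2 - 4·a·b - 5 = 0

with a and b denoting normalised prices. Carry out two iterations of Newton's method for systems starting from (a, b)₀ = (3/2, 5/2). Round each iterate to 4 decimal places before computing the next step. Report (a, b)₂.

(-0.1507, 1.5910)

At (3/2, 5/2): F = (46.6250, -61.2500).
Jacobian J = [[-4·a·b + 5·b^2, -2·a^2 + 10·a·b + 4·b + 1], [2·a·b - 5·b^2 - 4·b, a^2 - 10·a·b - 4·a]].
At the point, J = [[16.2500, 44.0000], [-33.7500, -41.2500]] (det J = 814.6875).
Solving J·Δ = −F gives Δ = (-0.9473, -0.7098).
Then the next iterate is (a, b)₁ = (0.5527, 1.7902).
Round to (0.5527, 1.7902) and repeat: F = (11.962610, -17.267418), J = [[12.066306, 17.444281], [-21.205993, -11.799758]].
Δ = (-0.7034, -0.1992), so (a, b)₂ = (-0.1507, 1.5910).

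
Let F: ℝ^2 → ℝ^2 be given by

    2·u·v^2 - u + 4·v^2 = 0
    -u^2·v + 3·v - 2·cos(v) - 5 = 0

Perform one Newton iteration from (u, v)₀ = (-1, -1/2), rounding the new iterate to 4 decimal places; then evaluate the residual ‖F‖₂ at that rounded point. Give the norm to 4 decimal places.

At (-1, -1/2): F = (1.5000, -7.755165).
Jacobian J = [[2·v^2 - 1, 4·u·v + 8·v], [-2·u·v, -u^2 + 2·sin(v) + 3]].
At the point, J = [[-0.5000, -2.0000], [-1.0000, 1.041149]] (det J = -2.520574).
Solving J·Δ = −F gives Δ = (-5.5339, 2.1335).
Then the next iterate is (u, v)₁ = (-6.5339, 1.6335).
Re-evaluating at (-6.5339, 1.6335): F = (-17.661912, -69.711311), so ‖F‖₂ = 71.9139.

71.9139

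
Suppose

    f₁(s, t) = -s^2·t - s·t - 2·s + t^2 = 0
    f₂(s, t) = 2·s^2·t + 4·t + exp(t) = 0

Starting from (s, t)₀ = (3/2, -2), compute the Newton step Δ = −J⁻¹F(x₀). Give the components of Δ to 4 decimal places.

(-1.3912, 0.0197)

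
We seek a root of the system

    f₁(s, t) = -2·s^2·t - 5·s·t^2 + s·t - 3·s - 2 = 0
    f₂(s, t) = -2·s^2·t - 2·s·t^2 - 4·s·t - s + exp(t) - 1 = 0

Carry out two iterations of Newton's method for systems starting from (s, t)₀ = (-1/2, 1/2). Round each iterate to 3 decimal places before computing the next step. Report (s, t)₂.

(-0.766, -0.202)

At (-1/2, 1/2): F = (-0.375, 2.14872).
Jacobian J = [[-4·s·t - 5·t^2 + t - 3, -2·s^2 - 10·s·t + s], [-4·s·t - 2·t^2 - 4·t - 1, -2·s^2 - 4·s·t - 4·s + exp(t)]].
At the point, J = [[-2.750, 1.500], [-2.500, 4.14872]] (det J = -7.65898).
Solving J·Δ = −F gives Δ = (-0.624, -0.894).
Then the next iterate is (s, t)₁ = (-1.124, -0.394).
Round to (-1.124, -0.394) and repeat: F = (3.68282, 0.37144), J = [[-5.94160, -8.07931], [-1.50590, 0.87218]].
Δ = (0.358, 0.192), so (s, t)₂ = (-0.766, -0.202).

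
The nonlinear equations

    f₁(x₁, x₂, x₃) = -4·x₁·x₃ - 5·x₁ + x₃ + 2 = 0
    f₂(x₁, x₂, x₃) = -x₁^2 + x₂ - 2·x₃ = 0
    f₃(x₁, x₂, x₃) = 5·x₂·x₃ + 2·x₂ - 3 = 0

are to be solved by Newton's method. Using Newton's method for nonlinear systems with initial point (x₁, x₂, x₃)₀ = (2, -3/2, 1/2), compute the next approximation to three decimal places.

At (2, -3/2, 1/2): F = (-11.500, -6.500, -9.750).
Jacobian J = [[-4·x₃ - 5, 0, -4·x₁ + 1], [-2·x₁, 1, -2], [0, 5·x₃ + 2, 5·x₂]].
At the point, J = [[-7.000, 0.000, -7.000], [-4.000, 1.000, -2.000], [0.000, 4.500, -7.500]] (det J = 115.500).
Solving J·Δ = −F gives Δ = (-1.032, 1.149, -0.610).
Then the next iterate is (x₁, x₂, x₃)₁ = (0.968, -0.351, -0.110).

(0.968, -0.351, -0.110)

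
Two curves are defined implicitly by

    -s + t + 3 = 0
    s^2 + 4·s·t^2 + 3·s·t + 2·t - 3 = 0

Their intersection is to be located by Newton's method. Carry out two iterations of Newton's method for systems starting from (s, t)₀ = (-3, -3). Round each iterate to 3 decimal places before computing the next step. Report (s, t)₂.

(0.387, -2.613)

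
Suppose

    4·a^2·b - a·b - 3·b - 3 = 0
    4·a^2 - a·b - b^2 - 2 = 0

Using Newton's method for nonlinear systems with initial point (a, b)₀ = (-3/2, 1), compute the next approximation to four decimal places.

At (-3/2, 1): F = (4.5000, 7.5000).
Jacobian J = [[8·a·b - b, 4·a^2 - a - 3], [8·a - b, -a - 2·b]].
At the point, J = [[-13.0000, 7.5000], [-13.0000, -0.5000]] (det J = 104.0000).
Solving J·Δ = −F gives Δ = (0.5625, 0.3750).
Then the next iterate is (a, b)₁ = (-0.9375, 1.3750).

(-0.9375, 1.3750)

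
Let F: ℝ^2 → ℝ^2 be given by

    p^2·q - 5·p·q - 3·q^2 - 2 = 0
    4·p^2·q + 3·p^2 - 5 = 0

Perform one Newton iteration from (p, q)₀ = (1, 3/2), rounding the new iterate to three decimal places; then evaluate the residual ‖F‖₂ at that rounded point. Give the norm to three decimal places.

3.837

At (1, 3/2): F = (-14.750, 4.000).
Jacobian J = [[2·p·q - 5·q, p^2 - 5·p - 6·q], [8·p·q + 6·p, 4·p^2]].
At the point, J = [[-4.500, -13.000], [18.000, 4.000]] (det J = 216.000).
Solving J·Δ = −F gives Δ = (0.032, -1.146).
Then the next iterate is (p, q)₁ = (1.032, 0.354).
Re-evaluating at (1.032, 0.354): F = (-3.82557, -0.29685), so ‖F‖₂ = 3.837.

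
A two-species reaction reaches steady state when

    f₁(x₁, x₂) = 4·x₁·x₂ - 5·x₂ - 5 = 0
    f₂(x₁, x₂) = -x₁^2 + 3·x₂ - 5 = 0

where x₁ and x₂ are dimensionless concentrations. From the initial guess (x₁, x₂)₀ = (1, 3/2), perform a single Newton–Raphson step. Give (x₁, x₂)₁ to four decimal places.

At (1, 3/2): F = (-6.5000, -1.5000).
Jacobian J = [[4·x₂, 4·x₁ - 5], [-2·x₁, 3]].
At the point, J = [[6.0000, -1.0000], [-2.0000, 3.0000]] (det J = 16.0000).
Solving J·Δ = −F gives Δ = (1.3125, 1.3750).
Then the next iterate is (x₁, x₂)₁ = (2.3125, 2.8750).

(2.3125, 2.8750)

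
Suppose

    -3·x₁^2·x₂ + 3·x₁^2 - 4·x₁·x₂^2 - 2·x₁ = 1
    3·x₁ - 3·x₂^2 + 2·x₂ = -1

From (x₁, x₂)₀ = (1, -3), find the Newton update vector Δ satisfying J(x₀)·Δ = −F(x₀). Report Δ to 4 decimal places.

(0.2012, 1.4198)

At (1, -3): F = (-27.0000, -29.0000).
Jacobian J = [[-6·x₁·x₂ + 6·x₁ - 4·x₂^2 - 2, -3·x₁^2 - 8·x₁·x₂], [3, -6·x₂ + 2]].
At the point, J = [[-14.0000, 21.0000], [3.0000, 20.0000]] (det J = -343.0000).
Solving J·Δ = −F gives Δ = (0.2012, 1.4198).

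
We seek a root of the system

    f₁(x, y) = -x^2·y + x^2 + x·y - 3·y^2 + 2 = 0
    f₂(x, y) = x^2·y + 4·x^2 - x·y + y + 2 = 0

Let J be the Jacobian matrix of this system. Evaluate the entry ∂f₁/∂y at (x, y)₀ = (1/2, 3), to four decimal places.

-17.7500

∂f₁/∂y = -x^2 + x - 6·y.
At (1/2, 3) this is -17.7500.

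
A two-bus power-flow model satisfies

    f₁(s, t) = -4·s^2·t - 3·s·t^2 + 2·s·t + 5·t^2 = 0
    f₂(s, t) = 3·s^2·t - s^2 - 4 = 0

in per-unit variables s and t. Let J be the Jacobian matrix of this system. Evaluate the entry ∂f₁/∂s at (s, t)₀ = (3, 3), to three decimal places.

-93.000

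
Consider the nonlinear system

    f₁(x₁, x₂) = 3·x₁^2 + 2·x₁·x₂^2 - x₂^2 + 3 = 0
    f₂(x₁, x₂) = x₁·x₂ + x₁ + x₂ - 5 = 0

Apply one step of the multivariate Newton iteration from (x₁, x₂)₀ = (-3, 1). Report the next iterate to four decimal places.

(0.1000, -0.9000)

At (-3, 1): F = (23.0000, -10.0000).
Jacobian J = [[6·x₁ + 2·x₂^2, 4·x₁·x₂ - 2·x₂], [x₂ + 1, x₁ + 1]].
At the point, J = [[-16.0000, -14.0000], [2.0000, -2.0000]] (det J = 60.0000).
Solving J·Δ = −F gives Δ = (3.1000, -1.9000).
Then the next iterate is (x₁, x₂)₁ = (0.1000, -0.9000).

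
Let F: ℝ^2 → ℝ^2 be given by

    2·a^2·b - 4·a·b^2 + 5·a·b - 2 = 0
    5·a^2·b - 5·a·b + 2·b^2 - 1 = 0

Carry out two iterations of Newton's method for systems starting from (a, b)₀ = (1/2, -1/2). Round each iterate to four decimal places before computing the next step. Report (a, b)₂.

At (1/2, -1/2): F = (-4.0000, 0.1250).
Jacobian J = [[4·a·b - 4·b^2 + 5·b, 2·a^2 - 8·a·b + 5·a], [10·a·b - 5·b, 5·a^2 - 5·a + 4·b]].
At the point, J = [[-4.5000, 5.0000], [0.0000, -3.2500]] (det J = 14.6250).
Solving J·Δ = −F gives Δ = (-0.8462, 0.0385).
Then the next iterate is (a, b)₁ = (-0.3462, -0.4615).
Round to (-0.3462, -0.4615) and repeat: F = (-1.016831, -1.649456), J = [[-2.520344, -2.769462], [3.905213, 0.484272]].
Δ = (0.5274, -0.8471), so (a, b)₂ = (0.1812, -1.3086).

(0.1812, -1.3086)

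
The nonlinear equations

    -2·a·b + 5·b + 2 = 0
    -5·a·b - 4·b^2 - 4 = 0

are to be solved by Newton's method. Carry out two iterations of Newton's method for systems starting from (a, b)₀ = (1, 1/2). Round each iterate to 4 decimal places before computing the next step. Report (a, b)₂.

At (1, 1/2): F = (3.5000, -7.5000).
Jacobian J = [[-2·b, -2·a + 5], [-5·b, -5·a - 8·b]].
At the point, J = [[-1.0000, 3.0000], [-2.5000, -9.0000]] (det J = 16.5000).
Solving J·Δ = −F gives Δ = (0.5455, -0.9848).
Then the next iterate is (a, b)₁ = (1.5455, -0.4848).
Round to (1.5455, -0.4848) and repeat: F = (1.074517, -1.193832), J = [[0.9696, 1.9090], [2.4240, -3.8491]].
Δ = (-0.2221, -0.4500), so (a, b)₂ = (1.3234, -0.9348).

(1.3234, -0.9348)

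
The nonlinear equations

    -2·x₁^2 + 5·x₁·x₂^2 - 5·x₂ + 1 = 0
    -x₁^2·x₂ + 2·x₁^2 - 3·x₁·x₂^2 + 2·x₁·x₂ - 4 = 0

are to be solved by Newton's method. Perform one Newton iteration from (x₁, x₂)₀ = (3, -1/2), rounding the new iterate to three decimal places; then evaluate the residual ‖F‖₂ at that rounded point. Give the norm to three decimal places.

At (3, -1/2): F = (-10.750, 13.250).
Jacobian J = [[-4·x₁ + 5·x₂^2, 10·x₁·x₂ - 5], [-2·x₁·x₂ + 4·x₁ - 3·x₂^2 + 2·x₂, -x₁^2 - 6·x₁·x₂ + 2·x₁]].
At the point, J = [[-10.750, -20.000], [13.250, 6.000]] (det J = 200.500).
Solving J·Δ = −F gives Δ = (-1.000, 0.000).
Then the next iterate is (x₁, x₂)₁ = (2.000, -0.500).
Re-evaluating at (2.000, -0.500): F = (-2.000, 2.500), so ‖F‖₂ = 3.202.

3.202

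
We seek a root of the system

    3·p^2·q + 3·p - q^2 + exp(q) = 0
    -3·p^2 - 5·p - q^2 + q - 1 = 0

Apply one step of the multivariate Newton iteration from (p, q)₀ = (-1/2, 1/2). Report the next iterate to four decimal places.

(0.0000, -0.2319)

At (-1/2, 1/2): F = (0.273721, 1.0000).
Jacobian J = [[6·p·q + 3, 3·p^2 - 2·q + exp(q)], [-6·p - 5, -2·q + 1]].
At the point, J = [[1.5000, 1.398721], [-2.0000, 0.0000]] (det J = 2.797443).
Solving J·Δ = −F gives Δ = (0.5000, -0.7319).
Then the next iterate is (p, q)₁ = (0.0000, -0.2319).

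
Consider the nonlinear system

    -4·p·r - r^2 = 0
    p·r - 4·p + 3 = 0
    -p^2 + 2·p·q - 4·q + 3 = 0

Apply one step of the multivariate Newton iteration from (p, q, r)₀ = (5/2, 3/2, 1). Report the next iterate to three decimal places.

(0.728, -0.293, 0.674)

At (5/2, 3/2, 1): F = (-11.000, -4.500, -1.750).
Jacobian J = [[-4·r, 0, -4·p - 2·r], [r - 4, 0, p], [-2·p + 2·q, 2·p - 4, 0]].
At the point, J = [[-4.000, 0.000, -12.000], [-3.000, 0.000, 2.500], [-2.000, 1.000, 0.000]] (det J = 46.000).
Solving J·Δ = −F gives Δ = (-1.772, -1.793, -0.326).
Then the next iterate is (p, q, r)₁ = (0.728, -0.293, 0.674).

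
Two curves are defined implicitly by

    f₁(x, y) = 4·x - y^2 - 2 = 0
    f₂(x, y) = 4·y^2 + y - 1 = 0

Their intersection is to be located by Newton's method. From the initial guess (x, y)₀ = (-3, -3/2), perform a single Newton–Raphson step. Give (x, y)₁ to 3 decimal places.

(0.619, -0.909)

At (-3, -3/2): F = (-16.250, 6.500).
Jacobian J = [[4, -2·y], [0, 8·y + 1]].
At the point, J = [[4.000, 3.000], [0.000, -11.000]] (det J = -44.000).
Solving J·Δ = −F gives Δ = (3.619, 0.591).
Then the next iterate is (x, y)₁ = (0.619, -0.909).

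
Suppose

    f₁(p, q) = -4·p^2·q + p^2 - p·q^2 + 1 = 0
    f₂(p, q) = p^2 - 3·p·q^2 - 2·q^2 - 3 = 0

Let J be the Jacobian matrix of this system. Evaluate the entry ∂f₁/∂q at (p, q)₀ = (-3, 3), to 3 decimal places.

-18.000

∂f₁/∂q = -4·p^2 - 2·p·q.
At (-3, 3) this is -18.000.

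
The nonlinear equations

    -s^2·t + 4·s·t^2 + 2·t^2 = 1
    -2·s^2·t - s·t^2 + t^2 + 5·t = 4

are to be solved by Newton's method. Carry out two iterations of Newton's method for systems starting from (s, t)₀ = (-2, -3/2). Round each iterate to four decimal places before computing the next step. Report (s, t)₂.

At (-2, -3/2): F = (-8.5000, 7.2500).
Jacobian J = [[-2·s·t + 4·t^2, -s^2 + 8·s·t + 4·t], [-4·s·t - t^2, -2·s^2 - 2·s·t + 2·t + 5]].
At the point, J = [[3.0000, 14.0000], [-14.2500, -12.0000]] (det J = 163.5000).
Solving J·Δ = −F gives Δ = (-0.0031, 0.6078).
Then the next iterate is (s, t)₁ = (-2.0031, -0.8922).
Round to (-2.0031, -0.8922) and repeat: F = (-2.206124, 1.089274), J = [[-0.390248, 6.716117], [-7.944684, -8.383551]].
Δ = (-0.1974, 0.3170), so (s, t)₂ = (-2.2005, -0.5752).

(-2.2005, -0.5752)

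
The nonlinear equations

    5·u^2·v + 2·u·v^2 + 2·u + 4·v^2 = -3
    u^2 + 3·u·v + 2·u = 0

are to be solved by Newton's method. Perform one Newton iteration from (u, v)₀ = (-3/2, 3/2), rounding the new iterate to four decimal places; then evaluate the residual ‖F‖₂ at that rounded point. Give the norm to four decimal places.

30.3300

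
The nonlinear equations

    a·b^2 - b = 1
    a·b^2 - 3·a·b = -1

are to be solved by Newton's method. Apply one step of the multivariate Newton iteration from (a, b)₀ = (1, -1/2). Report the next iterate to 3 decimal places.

(-1.600, -0.950)

At (1, -1/2): F = (-0.250, 2.750).
Jacobian J = [[b^2, 2·a·b - 1], [b^2 - 3·b, 2·a·b - 3·a]].
At the point, J = [[0.250, -2.000], [1.750, -4.000]] (det J = 2.500).
Solving J·Δ = −F gives Δ = (-2.600, -0.450).
Then the next iterate is (a, b)₁ = (-1.600, -0.950).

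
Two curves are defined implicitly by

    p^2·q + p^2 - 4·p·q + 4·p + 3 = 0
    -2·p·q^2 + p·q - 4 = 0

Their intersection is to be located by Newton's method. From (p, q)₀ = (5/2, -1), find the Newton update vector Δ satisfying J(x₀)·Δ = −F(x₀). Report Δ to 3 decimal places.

(-2.754, 0.259)

At (5/2, -1): F = (23.000, -11.500).
Jacobian J = [[2·p·q + 2·p - 4·q + 4, p^2 - 4·p], [-2·q^2 + q, -4·p·q + p]].
At the point, J = [[8.000, -3.750], [-3.000, 12.500]] (det J = 88.750).
Solving J·Δ = −F gives Δ = (-2.754, 0.259).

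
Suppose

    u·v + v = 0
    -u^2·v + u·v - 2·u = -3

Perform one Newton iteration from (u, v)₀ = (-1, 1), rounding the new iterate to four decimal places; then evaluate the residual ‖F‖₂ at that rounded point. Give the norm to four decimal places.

0.0000

At (-1, 1): F = (0.0000, 3.0000).
Jacobian J = [[v, u + 1], [-2·u·v + v - 2, -u^2 + u]].
At the point, J = [[1.0000, 0.0000], [1.0000, -2.0000]] (det J = -2.0000).
Solving J·Δ = −F gives Δ = (0.0000, 1.5000).
Then the next iterate is (u, v)₁ = (-1.0000, 2.5000).
Re-evaluating at (-1.0000, 2.5000): F = (0.0000, 0.0000), so ‖F‖₂ = 0.0000.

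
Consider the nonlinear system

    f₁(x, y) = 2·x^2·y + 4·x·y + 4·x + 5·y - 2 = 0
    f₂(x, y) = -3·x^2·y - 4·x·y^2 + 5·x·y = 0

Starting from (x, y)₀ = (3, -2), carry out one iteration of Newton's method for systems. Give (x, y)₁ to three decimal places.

At (3, -2): F = (-60.000, -24.000).
Jacobian J = [[4·x·y + 4·y + 4, 2·x^2 + 4·x + 5], [-6·x·y - 4·y^2 + 5·y, -3·x^2 - 8·x·y + 5·x]].
At the point, J = [[-28.000, 35.000], [10.000, 36.000]] (det J = -1358.000).
Solving J·Δ = −F gives Δ = (-0.972, 0.937).
Then the next iterate is (x, y)₁ = (2.028, -1.063).

(2.028, -1.063)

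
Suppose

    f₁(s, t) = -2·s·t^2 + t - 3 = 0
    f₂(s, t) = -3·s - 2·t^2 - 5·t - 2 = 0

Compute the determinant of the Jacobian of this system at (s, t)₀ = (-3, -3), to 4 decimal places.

-231.0000

J = [[-2·t^2, -4·s·t + 1], [-3, -4·t - 5]].
At the point, J = [[-18.0000, -35.0000], [-3.0000, 7.0000]].
det J = -231.0000.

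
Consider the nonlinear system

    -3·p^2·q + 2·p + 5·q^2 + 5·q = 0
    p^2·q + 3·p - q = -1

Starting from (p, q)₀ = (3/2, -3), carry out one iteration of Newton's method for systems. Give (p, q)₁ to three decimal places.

(2.292, -0.600)

At (3/2, -3): F = (53.250, 1.750).
Jacobian J = [[-6·p·q + 2, -3·p^2 + 10·q + 5], [2·p·q + 3, p^2 - 1]].
At the point, J = [[29.000, -31.750], [-6.000, 1.250]] (det J = -154.250).
Solving J·Δ = −F gives Δ = (0.792, 2.400).
Then the next iterate is (p, q)₁ = (2.292, -0.600).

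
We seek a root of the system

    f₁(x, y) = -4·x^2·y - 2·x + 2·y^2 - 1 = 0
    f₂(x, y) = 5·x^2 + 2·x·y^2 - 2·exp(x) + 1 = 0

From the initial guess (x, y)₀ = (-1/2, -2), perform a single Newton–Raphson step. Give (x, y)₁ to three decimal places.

(0.057, -1.508)

At (-1/2, -2): F = (10.000, -2.96306).
Jacobian J = [[-8·x·y - 2, -4·x^2 + 4·y], [10·x + 2·y^2 - 2·exp(x), 4·x·y]].
At the point, J = [[-10.000, -9.000], [1.78694, 4.000]] (det J = -23.91755).
Solving J·Δ = −F gives Δ = (0.557, 0.492).
Then the next iterate is (x, y)₁ = (0.057, -1.508).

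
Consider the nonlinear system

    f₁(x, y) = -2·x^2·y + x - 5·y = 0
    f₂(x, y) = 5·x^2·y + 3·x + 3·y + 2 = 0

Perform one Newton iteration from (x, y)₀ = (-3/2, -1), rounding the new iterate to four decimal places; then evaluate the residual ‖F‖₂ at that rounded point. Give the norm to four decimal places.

4.8508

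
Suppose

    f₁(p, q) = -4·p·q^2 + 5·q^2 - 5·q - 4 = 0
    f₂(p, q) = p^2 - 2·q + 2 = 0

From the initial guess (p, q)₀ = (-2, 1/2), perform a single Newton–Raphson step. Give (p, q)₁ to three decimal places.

At (-2, 1/2): F = (-3.250, 5.000).
Jacobian J = [[-4·q^2, -8·p·q + 10·q - 5], [2·p, -2]].
At the point, J = [[-1.000, 8.000], [-4.000, -2.000]] (det J = 34.000).
Solving J·Δ = −F gives Δ = (0.985, 0.529).
Then the next iterate is (p, q)₁ = (-1.015, 1.029).

(-1.015, 1.029)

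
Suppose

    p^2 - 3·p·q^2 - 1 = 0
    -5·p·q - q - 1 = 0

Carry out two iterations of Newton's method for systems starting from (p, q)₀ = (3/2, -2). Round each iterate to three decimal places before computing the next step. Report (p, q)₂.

(-0.149, -2.149)

At (3/2, -2): F = (-16.750, 16.000).
Jacobian J = [[2·p - 3·q^2, -6·p·q], [-5·q, -5·p - 1]].
At the point, J = [[-9.000, 18.000], [10.000, -8.500]] (det J = -103.500).
Solving J·Δ = −F gives Δ = (-1.407, 0.227).
Then the next iterate is (p, q)₁ = (0.093, -1.773).
Round to (0.093, -1.773) and repeat: F = (-1.86840, 1.59744), J = [[-9.24459, 0.98933], [8.865, -1.465]].
Δ = (-0.242, -0.376), so (p, q)₂ = (-0.149, -2.149).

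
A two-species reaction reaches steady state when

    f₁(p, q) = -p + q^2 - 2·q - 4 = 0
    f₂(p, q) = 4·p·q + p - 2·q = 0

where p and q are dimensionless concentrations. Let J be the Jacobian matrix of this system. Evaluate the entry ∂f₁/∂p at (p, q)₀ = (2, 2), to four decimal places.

∂f₁/∂p = -1.
At (2, 2) this is -1.0000.

-1.0000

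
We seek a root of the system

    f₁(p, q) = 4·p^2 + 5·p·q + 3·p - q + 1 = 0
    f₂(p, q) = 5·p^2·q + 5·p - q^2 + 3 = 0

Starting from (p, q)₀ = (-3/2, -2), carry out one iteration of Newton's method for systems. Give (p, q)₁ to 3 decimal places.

At (-3/2, -2): F = (22.500, -31.000).
Jacobian J = [[8·p + 5·q + 3, 5·p - 1], [10·p·q + 5, 5·p^2 - 2·q]].
At the point, J = [[-19.000, -8.500], [35.000, 15.250]] (det J = 7.750).
Solving J·Δ = −F gives Δ = (-10.274, 25.613).
Then the next iterate is (p, q)₁ = (-11.774, 23.613).

(-11.774, 23.613)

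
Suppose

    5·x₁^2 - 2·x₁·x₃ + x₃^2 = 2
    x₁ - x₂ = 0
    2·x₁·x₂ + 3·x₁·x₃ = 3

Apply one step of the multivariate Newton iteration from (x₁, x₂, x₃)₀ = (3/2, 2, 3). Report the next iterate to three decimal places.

At (3/2, 2, 3): F = (9.250, -0.500, 16.500).
Jacobian J = [[10·x₁ - 2·x₃, 0, -2·x₁ + 2·x₃], [1, -1, 0], [2·x₂ + 3·x₃, 2·x₁, 3·x₁]].
At the point, J = [[9.000, 0.000, 3.000], [1.000, -1.000, 0.000], [13.000, 3.000, 4.500]] (det J = 7.500).
Solving J·Δ = −F gives Δ = (-0.450, -0.950, -1.733).
Then the next iterate is (x₁, x₂, x₃)₁ = (1.050, 1.050, 1.267).

(1.050, 1.050, 1.267)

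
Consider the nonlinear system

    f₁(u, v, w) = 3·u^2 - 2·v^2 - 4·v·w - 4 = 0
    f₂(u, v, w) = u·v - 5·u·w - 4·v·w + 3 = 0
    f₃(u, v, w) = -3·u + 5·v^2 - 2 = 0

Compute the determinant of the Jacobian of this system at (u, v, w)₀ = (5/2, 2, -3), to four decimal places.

3328.0000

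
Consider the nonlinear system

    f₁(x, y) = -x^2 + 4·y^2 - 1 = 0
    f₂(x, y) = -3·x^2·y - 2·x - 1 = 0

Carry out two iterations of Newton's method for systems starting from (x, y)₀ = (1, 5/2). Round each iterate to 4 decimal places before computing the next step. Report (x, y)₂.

At (1, 5/2): F = (23.0000, -10.5000).
Jacobian J = [[-2·x, 8·y], [-6·x·y - 2, -3·x^2]].
At the point, J = [[-2.0000, 20.0000], [-17.0000, -3.0000]] (det J = 346.0000).
Solving J·Δ = −F gives Δ = (-0.4075, -1.1908).
Then the next iterate is (x, y)₁ = (0.5925, 1.3092).
Round to (0.5925, 1.3092) and repeat: F = (5.504962, -3.563809), J = [[-1.1850, 10.4736], [-6.654206, -1.053169]].
Δ = (-0.4444, -0.5759), so (x, y)₂ = (0.1481, 0.7333).

(0.1481, 0.7333)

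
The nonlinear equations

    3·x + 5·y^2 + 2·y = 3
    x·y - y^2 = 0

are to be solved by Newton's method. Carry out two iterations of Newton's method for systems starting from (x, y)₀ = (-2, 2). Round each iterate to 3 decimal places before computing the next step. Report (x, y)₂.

(0.033, 0.698)

At (-2, 2): F = (15.000, -8.000).
Jacobian J = [[3, 10·y + 2], [y, x - 2·y]].
At the point, J = [[3.000, 22.000], [2.000, -6.000]] (det J = -62.000).
Solving J·Δ = −F gives Δ = (1.387, -0.871).
Then the next iterate is (x, y)₁ = (-0.613, 1.129).
Round to (-0.613, 1.129) and repeat: F = (3.79220, -1.96672), J = [[3.000, 13.290], [1.129, -2.871]].
Δ = (0.646, -0.431), so (x, y)₂ = (0.033, 0.698).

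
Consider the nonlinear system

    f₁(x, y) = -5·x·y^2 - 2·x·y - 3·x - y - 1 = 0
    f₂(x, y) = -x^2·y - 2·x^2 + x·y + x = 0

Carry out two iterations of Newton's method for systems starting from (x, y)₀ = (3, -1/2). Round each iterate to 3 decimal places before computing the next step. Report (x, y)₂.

(0.819, -0.849)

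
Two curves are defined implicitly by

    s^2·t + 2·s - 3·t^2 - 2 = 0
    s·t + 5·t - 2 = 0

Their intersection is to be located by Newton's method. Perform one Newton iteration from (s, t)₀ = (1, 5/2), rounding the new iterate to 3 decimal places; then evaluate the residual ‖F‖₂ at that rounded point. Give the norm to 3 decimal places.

At (1, 5/2): F = (-16.250, 13.000).
Jacobian J = [[2·s·t + 2, s^2 - 6·t], [t, s + 5]].
At the point, J = [[7.000, -14.000], [2.500, 6.000]] (det J = 77.000).
Solving J·Δ = −F gives Δ = (-1.097, -1.709).
Then the next iterate is (s, t)₁ = (-0.097, 0.791).
Re-evaluating at (-0.097, 0.791): F = (-4.06360, 1.87827), so ‖F‖₂ = 4.477.

4.477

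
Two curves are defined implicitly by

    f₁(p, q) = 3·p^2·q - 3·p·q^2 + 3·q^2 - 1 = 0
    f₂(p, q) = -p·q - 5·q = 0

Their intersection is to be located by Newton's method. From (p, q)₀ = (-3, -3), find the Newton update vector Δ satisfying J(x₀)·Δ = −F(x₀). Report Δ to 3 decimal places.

At (-3, -3): F = (26.000, 6.000).
Jacobian J = [[6·p·q - 3·q^2, 3·p^2 - 6·p·q + 6·q], [-q, -p - 5]].
At the point, J = [[27.000, -45.000], [3.000, -2.000]] (det J = 81.000).
Solving J·Δ = −F gives Δ = (-2.691, -1.037).

(-2.691, -1.037)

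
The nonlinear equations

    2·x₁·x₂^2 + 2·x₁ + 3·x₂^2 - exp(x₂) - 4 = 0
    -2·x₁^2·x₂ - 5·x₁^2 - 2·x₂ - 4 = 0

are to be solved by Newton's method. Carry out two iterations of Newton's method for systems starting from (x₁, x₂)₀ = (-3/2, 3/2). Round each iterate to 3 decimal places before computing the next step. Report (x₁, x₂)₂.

(-5.369, -12.281)

At (-3/2, 3/2): F = (-11.48169, -25.000).
Jacobian J = [[2·x₂^2 + 2, 4·x₁·x₂ + 6·x₂ - exp(x₂)], [-4·x₁·x₂ - 10·x₁, -2·x₁^2 - 2]].
At the point, J = [[6.500, -4.48169], [24.000, -6.500]] (det J = 65.31054).
Solving J·Δ = −F gives Δ = (0.573, -1.731).
Then the next iterate is (x₁, x₂)₁ = (-0.927, -0.231).
Round to (-0.927, -0.231) and repeat: F = (-6.58659, -7.43764), J = [[2.10672, -1.32319], [8.41345, -3.71866]].
Δ = (-4.442, -12.050), so (x₁, x₂)₂ = (-5.369, -12.281).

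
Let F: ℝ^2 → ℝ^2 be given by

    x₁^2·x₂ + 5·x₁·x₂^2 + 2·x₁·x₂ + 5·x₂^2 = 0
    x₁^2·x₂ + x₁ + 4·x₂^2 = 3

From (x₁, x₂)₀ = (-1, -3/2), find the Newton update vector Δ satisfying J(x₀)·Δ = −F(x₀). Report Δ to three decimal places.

(-0.109, 0.279)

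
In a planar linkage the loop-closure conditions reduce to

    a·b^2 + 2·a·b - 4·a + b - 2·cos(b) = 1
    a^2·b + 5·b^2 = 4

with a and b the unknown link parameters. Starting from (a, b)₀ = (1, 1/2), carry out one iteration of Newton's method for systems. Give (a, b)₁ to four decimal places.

At (1, 1/2): F = (-5.005165, -2.2500).
Jacobian J = [[b^2 + 2·b - 4, 2·a·b + 2·a + 2·sin(b) + 1], [2·a·b, a^2 + 10·b]].
At the point, J = [[-2.7500, 4.958851], [1.0000, 6.0000]] (det J = -21.458851).
Solving J·Δ = −F gives Δ = (-0.8795, 0.5216).
Then the next iterate is (a, b)₁ = (0.1205, 1.0216).

(0.1205, 1.0216)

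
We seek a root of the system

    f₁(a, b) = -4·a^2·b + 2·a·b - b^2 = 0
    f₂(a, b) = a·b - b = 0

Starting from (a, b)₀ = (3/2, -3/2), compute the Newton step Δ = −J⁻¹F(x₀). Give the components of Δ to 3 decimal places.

At (3/2, -3/2): F = (6.750, -0.750).
Jacobian J = [[-8·a·b + 2·b, -4·a^2 + 2·a - 2·b], [b, a - 1]].
At the point, J = [[15.000, -3.000], [-1.500, 0.500]] (det J = 3.000).
Solving J·Δ = −F gives Δ = (-0.375, 0.375).

(-0.375, 0.375)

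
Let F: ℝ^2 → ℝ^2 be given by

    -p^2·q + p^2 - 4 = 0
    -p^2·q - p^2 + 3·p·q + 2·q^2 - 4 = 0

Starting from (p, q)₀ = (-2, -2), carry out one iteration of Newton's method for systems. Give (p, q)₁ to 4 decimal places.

(-1.6364, -1.0909)

At (-2, -2): F = (8.0000, 20.0000).
Jacobian J = [[-2·p·q + 2·p, -p^2], [-2·p·q - 2·p + 3·q, -p^2 + 3·p + 4·q]].
At the point, J = [[-12.0000, -4.0000], [-10.0000, -18.0000]] (det J = 176.0000).
Solving J·Δ = −F gives Δ = (0.3636, 0.9091).
Then the next iterate is (p, q)₁ = (-1.6364, -1.0909).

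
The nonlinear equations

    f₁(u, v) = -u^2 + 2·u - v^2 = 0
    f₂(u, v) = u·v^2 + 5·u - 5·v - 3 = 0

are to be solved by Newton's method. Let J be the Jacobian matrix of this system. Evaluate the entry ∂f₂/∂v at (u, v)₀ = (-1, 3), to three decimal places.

∂f₂/∂v = 2·u·v - 5.
At (-1, 3) this is -11.000.

-11.000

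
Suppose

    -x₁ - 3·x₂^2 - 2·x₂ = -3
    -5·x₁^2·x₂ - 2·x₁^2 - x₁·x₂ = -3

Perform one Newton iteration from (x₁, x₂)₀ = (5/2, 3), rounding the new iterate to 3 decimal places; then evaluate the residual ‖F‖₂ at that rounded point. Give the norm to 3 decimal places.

At (5/2, 3): F = (-32.500, -110.750).
Jacobian J = [[-1, -6·x₂ - 2], [-10·x₁·x₂ - 4·x₁ - x₂, -5·x₁^2 - x₁]].
At the point, J = [[-1.000, -20.000], [-88.000, -33.750]] (det J = -1726.250).
Solving J·Δ = −F gives Δ = (-0.648, -1.593).
Then the next iterate is (x₁, x₂)₁ = (1.852, 1.407).
Re-evaluating at (1.852, 1.407): F = (-7.60495, -30.59495), so ‖F‖₂ = 31.526.

31.526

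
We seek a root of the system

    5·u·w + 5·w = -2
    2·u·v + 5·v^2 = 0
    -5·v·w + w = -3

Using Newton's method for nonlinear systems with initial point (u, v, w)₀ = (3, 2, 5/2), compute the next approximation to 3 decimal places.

At (3, 2, 5/2): F = (52.000, 32.000, -19.500).
Jacobian J = [[5·w, 0, 5·u + 5], [2·v, 2·u + 10·v, 0], [0, -5·w, -5·v + 1]].
At the point, J = [[12.500, 0.000, 20.000], [4.000, 26.000, 0.000], [0.000, -12.500, -9.000]] (det J = -3925.000).
Solving J·Δ = −F gives Δ = (-2.555, -0.838, -1.003).
Then the next iterate is (u, v, w)₁ = (0.445, 1.162, 1.497).

(0.445, 1.162, 1.497)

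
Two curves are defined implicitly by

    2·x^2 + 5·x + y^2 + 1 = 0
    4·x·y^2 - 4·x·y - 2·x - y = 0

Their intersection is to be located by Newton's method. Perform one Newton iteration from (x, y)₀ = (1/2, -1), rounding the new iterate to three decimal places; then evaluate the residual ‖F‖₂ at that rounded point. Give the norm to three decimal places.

1.169

At (1/2, -1): F = (5.000, 4.000).
Jacobian J = [[4·x + 5, 2·y], [4·y^2 - 4·y - 2, 8·x·y - 4·x - 1]].
At the point, J = [[7.000, -2.000], [6.000, -7.000]] (det J = -37.000).
Solving J·Δ = −F gives Δ = (-0.730, -0.054).
Then the next iterate is (x, y)₁ = (-0.230, -1.054).
Re-evaluating at (-0.230, -1.054): F = (1.06672, -0.47772), so ‖F‖₂ = 1.169.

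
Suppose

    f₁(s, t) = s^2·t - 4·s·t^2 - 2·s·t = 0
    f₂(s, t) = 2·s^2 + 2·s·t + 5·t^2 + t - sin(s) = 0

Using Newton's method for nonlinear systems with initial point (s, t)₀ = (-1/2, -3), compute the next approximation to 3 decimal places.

At (-1/2, -3): F = (14.250, 45.97943).
Jacobian J = [[2·s·t - 4·t^2 - 2·t, s^2 - 8·s·t - 2·s], [4·s + 2·t - cos(s), 2·s + 10·t + 1]].
At the point, J = [[-27.000, -10.750], [-8.87758, -30.000]] (det J = 714.56599).
Solving J·Δ = −F gives Δ = (-0.093, 1.560).
Then the next iterate is (s, t)₁ = (-0.593, -1.440).

(-0.593, -1.440)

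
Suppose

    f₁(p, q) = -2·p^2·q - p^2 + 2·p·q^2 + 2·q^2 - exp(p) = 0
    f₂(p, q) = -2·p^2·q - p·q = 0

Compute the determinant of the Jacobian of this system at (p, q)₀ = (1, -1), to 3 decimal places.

J = [[-4·p·q - 2·p + 2·q^2 - exp(p), -2·p^2 + 4·p·q + 4·q], [-4·p·q - q, -2·p^2 - p]].
At the point, J = [[1.28172, -10.000], [5.000, -3.000]].
det J = 46.155.

46.155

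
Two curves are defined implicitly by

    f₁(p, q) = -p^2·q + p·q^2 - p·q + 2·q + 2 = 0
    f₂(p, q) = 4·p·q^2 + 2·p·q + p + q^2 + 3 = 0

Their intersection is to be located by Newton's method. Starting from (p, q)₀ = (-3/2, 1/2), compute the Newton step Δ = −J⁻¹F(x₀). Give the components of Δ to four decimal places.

(-1.9797, -0.8986)

At (-3/2, 1/2): F = (2.2500, -1.2500).
Jacobian J = [[-2·p·q + q^2 - q, -p^2 + 2·p·q - p + 2], [4·q^2 + 2·q + 1, 8·p·q + 2·p + 2·q]].
At the point, J = [[1.2500, -0.2500], [3.0000, -8.0000]] (det J = -9.2500).
Solving J·Δ = −F gives Δ = (-1.9797, -0.8986).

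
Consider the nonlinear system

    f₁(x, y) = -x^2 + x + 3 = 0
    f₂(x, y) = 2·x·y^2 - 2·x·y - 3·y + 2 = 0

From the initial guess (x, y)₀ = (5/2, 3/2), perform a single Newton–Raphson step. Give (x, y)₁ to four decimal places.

At (5/2, 3/2): F = (-0.7500, 1.2500).
Jacobian J = [[-2·x + 1, 0], [2·y^2 - 2·y, 4·x·y - 2·x - 3]].
At the point, J = [[-4.0000, 0.0000], [1.5000, 7.0000]] (det J = -28.0000).
Solving J·Δ = −F gives Δ = (-0.1875, -0.1384).
Then the next iterate is (x, y)₁ = (2.3125, 1.3616).

(2.3125, 1.3616)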